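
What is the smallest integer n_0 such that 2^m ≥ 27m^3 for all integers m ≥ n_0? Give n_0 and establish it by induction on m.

At m = 17: 131072 < 132651, so the inequality fails and n_0 ≥ 18. We prove 2^m ≥ 27m^3 for all m ≥ 18.
When m = 18: 2^m = 262144 and 27m^3 = 157464, so 262144 ≥ 157464.
Inductive step: suppose the statement holds for some i ≥ 18, so 2^i ≥ 27i^3.
Then 2^(i + 1) = 2·(2^i) ≥ 2·(27i^3).
Also, for i ≥ 18 we have 2·(27i^3) ≥ 27(i+1)^3, since 2 ≥ (1 + 1/i)^3 for all i ≥ 18.
Combining, 2^(i + 1) ≥ 27(i+1)^3.
By induction, the statement is established for all m ≥ 18.
Hence the smallest such n_0 is 18.

n_0 = 18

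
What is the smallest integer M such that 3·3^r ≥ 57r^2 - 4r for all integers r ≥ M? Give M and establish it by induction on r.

At r = 5: 729 < 1405, so the inequality fails and M ≥ 6. We prove 3·3^r ≥ 57r^2 - 4r for all r ≥ 6.
For the base case r = 6: 3·3^r = 2187 and 57r^2 - 4r = 2028, so 2187 ≥ 2028.
For the inductive step, assume it holds for an arbitrary i ≥ 6, so 3·3^i ≥ 57i^2 - 4i.
Then 3·3^(i + 1) = 3·(3·3^i) ≥ 3·(57i^2 - 4i).
Also, for i ≥ 6 we have 3·(57i^2 - 4i) ≥ 57(i+1)^2 - 4(i+1), since 3·(57i^2 - 4i) − (57(i+1)^2 - 4(i+1)) = 114i^2 - 122i - 53, which is nonnegative for all i ≥ 6.
Combining, 3·3^(i + 1) ≥ 57(i+1)^2 - 4(i+1).
Hence, by induction on r, the claim holds for every r ≥ 6.
Hence the smallest such M is 6.

M = 6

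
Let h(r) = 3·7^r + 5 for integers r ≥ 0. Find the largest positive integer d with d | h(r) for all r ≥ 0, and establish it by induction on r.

Computing the first values: h(0) = 8 and h(1) = 26; gcd(8, 26) = 2, so d ≤ 2.
We prove 2 | 3·7^r + 5 for all r ≥ 0 by induction on r.
For the base case r = 0: h(0) = 8 = 2·(4), so 2 | h(0).
Inductive step: suppose the statement holds for some m ≥ 0, i.e. 2 | h(m). Then
h(m+1) = 3·7^(m+1) + 5 = 7·(3·7^m + 5) - 30 = 7·h(m) - 30. The first term is divisible by 2 by the inductive hypothesis, and -30 is divisible by 2. Hence 2 | h(m+1).
By induction, the statement is established for all r ≥ 0.
Therefore the largest such d is 2.

d = 2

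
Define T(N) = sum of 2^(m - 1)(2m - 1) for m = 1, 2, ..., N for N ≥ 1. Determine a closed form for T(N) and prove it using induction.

T(N) = 2^N(2N - 3) + 3

We claim T(N) = 2^N(2N - 3) + 3 for all N ≥ 1.
For the base case N = 1: T(1) = 1, and the closed form gives 1. They agree.
For the inductive step, assume it holds for an arbitrary m ≥ 1, so T(m) = 2^m(2m - 3) + 3.
Then T(m+1) = T(m) + (2^m(2m + 1)) = (2^m(2m - 3) + 3) + (2^m(2m + 1)).
Simplifying, T(m+1) = -2^(m + 1) + 2^(m + 2)m + 3 = 2^(m+1)(2(m+1) - 3) + 3,
which is the closed form with N = m+1.
Hence, by induction on N, the claim holds for every N ≥ 1.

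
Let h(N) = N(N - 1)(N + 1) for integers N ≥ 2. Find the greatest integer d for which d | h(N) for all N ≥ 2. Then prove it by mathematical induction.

d = 6

Computing the first values: h(2) = 6 and h(3) = 24; gcd(6, 24) = 6, so d ≤ 6.
We prove 6 | N(N - 1)(N + 1) for all N ≥ 2 by induction on N.
For the base case N = 2: h(2) = 6 = 6·(1), so 6 | h(2).
Inductive step: suppose the statement holds for some j ≥ 2, i.e. 6 | h(j). Then
h(j+1) − h(j) = j·(j+1)·(j+2) − (j-1)·j·(j+1) = j·(j+1)·[(j+2) − (j-1)] = 3·j·(j+1). The product of 2 consecutive integers is divisible by (2)! = 2, so h(j+1) − h(j) is divisible by 3·2 = 6. By the inductive hypothesis 6 | h(j), hence 6 | h(j+1).
Hence, by induction on N, the claim holds for every N ≥ 2.
Therefore the largest such d is 6.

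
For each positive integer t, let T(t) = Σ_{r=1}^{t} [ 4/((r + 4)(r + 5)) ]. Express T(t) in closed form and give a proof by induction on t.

T(t) = 4t/(5(t + 5))

We claim T(t) = 4t/(5(t + 5)) for all t ≥ 1.
For the base case t = 1: T(1) = 2/15, and the closed form gives 2/15. They agree.
Suppose the result is true for t = r, so T(r) = 4r/(5(r + 5)).
Then T(r+1) = T(r) + (4/((r + 5)(r + 6))) = (4r/(5(r + 5))) + (4/((r + 5)(r + 6))).
Simplifying, T(r+1) = 4(r + 1)/(5(r + 6)) = 4(r+1)/(5((r+1) + 5)),
which is the closed form with t = r+1.
By induction, the statement is established for all t ≥ 1.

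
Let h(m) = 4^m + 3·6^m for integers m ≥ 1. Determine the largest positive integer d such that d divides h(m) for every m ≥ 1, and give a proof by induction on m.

Computing the first values: h(1) = 22 and h(2) = 124; gcd(22, 124) = 2, so d ≤ 2.
We prove 2 | 4^m + 3·6^m for all m ≥ 1 by induction on m.
Base step (m = 1): h(1) = 22 = 2·(11), so 2 | h(1).
For the inductive step, assume it holds for an arbitrary j ≥ 1, i.e. 2 | h(j). Then
h(j+1) − 6·h(j) = (4^(j+1) + 3·6^(j+1)) − 6·(4^j + 3·6^j) = (1)·4^j·(4 − 6) = (-2)·4^j. Since 2 | h(j) by the inductive hypothesis, 2 | 6·h(j); and 2 | -2 since -2 = 2·-1. Therefore 2 | h(j+1).
By the principle of mathematical induction, the result holds for all m ≥ 1.
Therefore the largest such d is 2.

d = 2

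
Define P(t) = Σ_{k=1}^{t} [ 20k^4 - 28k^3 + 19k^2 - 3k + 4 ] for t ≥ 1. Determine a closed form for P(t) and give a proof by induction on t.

P(t) = t(4t^4 + 3t^3 - t^2 + t + 5)

We claim P(t) = t(4t^4 + 3t^3 - t^2 + t + 5) for all t ≥ 1.
For the base case t = 1: P(1) = 12, and the closed form gives 12. They agree.
Inductive step: suppose the statement holds for some k ≥ 1, so P(k) = k(4k^4 + 3k^3 - k^2 + k + 5).
Then P(k+1) = P(k) + (20k^4 + 52k^3 + 55k^2 + 31k + 12) = (k(4k^4 + 3k^3 - k^2 + k + 5)) + (20k^4 + 52k^3 + 55k^2 + 31k + 12).
Simplifying, P(k+1) = (k + 1)(4k^4 + 19k^3 + 32k^2 + 24k + 12) = (k+1)(4(k+1)^4 + 3(k+1)^3 - (k+1)^2 + (k+1) + 5),
which is the closed form with t = k+1.
This completes the induction.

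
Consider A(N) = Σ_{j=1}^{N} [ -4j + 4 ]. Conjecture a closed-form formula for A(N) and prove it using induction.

We claim A(N) = -2N(N - 1) for all N ≥ 1.
When N = 1: A(1) = 0, and the closed form gives 0. They agree.
For the inductive step, assume it holds for an arbitrary j ≥ 1, so A(j) = 2j(-j + 1).
Then A(j+1) = A(j) + (-4j) = (2j(-j + 1)) + (-4j).
Simplifying, A(j+1) = -2j(j + 1) = -2(j+1)((j+1) - 1),
which is the closed form with N = j+1.
By the principle of mathematical induction, the result holds for all N ≥ 1.

A(N) = -2N(N - 1)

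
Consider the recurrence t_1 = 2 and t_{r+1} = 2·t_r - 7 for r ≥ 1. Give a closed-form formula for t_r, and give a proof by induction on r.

t_r = -5·2^(r - 1) + 7

Computing the first terms: t_1 = 2, t_2 = -3, t_3 = -13. This suggests t_r = -5·2^(r - 1) + 7.
When r = 1: the formula gives 2 = 2 = t_1.
Inductive step: assume the claim holds for r = m, so t_m = -5·2^(m - 1) + 7.
Then t_{m+1} = 2·t_m - 7 = 2·(-5·2^(m - 1) + 7) - 7 = -5·2^m + 7 = -5·2^((m+1) - 1) + 7,
which is the claimed formula at r = m+1.
By the principle of mathematical induction, the result holds for all r ≥ 1.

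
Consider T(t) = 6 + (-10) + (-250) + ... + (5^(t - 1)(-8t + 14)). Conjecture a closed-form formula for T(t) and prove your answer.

T(t) = 2·5^t(-t + 2) - 4

We claim T(t) = 2·5^t(-t + 2) - 4 for all t ≥ 1.
Base case (t = 1): T(1) = 6, and the closed form gives 6. They agree.
Suppose the result is true for t = j, so T(j) = 2·5^j(-j + 2) - 4.
Then T(j+1) = T(j) + (5^j(-8j + 6)) = (2·5^j(-j + 2) - 4) + (5^j(-8j + 6)).
Simplifying, T(j+1) = -10·5^j·j + 10·5^j - 4 = 2·5^(j+1)(-(j+1) + 2) - 4,
which is the closed form with t = j+1.
This completes the induction.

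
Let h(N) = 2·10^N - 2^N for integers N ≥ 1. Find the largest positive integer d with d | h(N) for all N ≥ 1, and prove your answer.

Computing the first values: h(1) = 18 and h(2) = 196; gcd(18, 196) = 2, so d ≤ 2.
We prove 2 | 2·10^N - 2^N for all N ≥ 1 by induction on N.
Base case (N = 1): h(1) = 18 = 2·(9), so 2 | h(1).
Suppose the result is true for N = i, i.e. 2 | h(i). Then
h(i+1) − 10·h(i) = (2·10^(i+1) - 2^(i+1)) − 10·(2·10^i - 2^i) = (-1)·2^i·(2 − 10) = (8)·2^i. Since 2 | h(i) by the inductive hypothesis, 2 | 10·h(i); and 2 | 8 since 8 = 2·4. Therefore 2 | h(i+1).
By the principle of mathematical induction, the result holds for all N ≥ 1.
Therefore the largest such d is 2.

d = 2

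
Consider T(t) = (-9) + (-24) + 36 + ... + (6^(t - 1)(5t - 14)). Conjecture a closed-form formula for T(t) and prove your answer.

T(t) = 6^t(t - 3) + 3

We claim T(t) = 6^t(t - 3) + 3 for all t ≥ 1.
Base case (t = 1): T(1) = -9, and the closed form gives -9. They agree.
Inductive step: assume the claim holds for t = p, so T(p) = 6^p(p - 3) + 3.
Then T(p+1) = T(p) + (6^p(5p - 9)) = (6^p(p - 3) + 3) + (6^p(5p - 9)).
Simplifying, T(p+1) = 6·6^p·p - 12·6^p + 3 = 6^(p+1)((p+1) - 3) + 3,
which is the closed form with t = p+1.
By induction, the statement is established for all t ≥ 1.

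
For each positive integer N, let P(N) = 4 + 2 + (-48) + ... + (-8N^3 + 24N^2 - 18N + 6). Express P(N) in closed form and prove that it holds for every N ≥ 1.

We claim P(N) = -N(2N^3 - 4N^2 - N - 1) for all N ≥ 1.
When N = 1: P(1) = 4, and the closed form gives 4. They agree.
Suppose the result is true for N = j, so P(j) = j(-2j^3 + 4j^2 + j + 1).
Then P(j+1) = P(j) + (-8j^3 + 6j + 4) = (j(-2j^3 + 4j^2 + j + 1)) + (-8j^3 + 6j + 4).
Simplifying, P(j+1) = -(j + 1)(2j^3 + 2j^2 - 3j - 4) = -(j+1)(2(j+1)^3 - 4(j+1)^2 - (j+1) - 1),
which is the closed form with N = j+1.
By the principle of mathematical induction, the result holds for all N ≥ 1.

P(N) = -N(2N^3 - 4N^2 - N - 1)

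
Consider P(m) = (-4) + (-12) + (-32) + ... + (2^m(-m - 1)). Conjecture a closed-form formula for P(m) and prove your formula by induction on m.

P(m) = -2^(m + 1)m

We claim P(m) = -2^(m + 1)m for all m ≥ 1.
Base case (m = 1): P(1) = -4, and the closed form gives -4. They agree.
For the inductive step, assume it holds for an arbitrary i ≥ 1, so P(i) = -2^(i + 1)i.
Then P(i+1) = P(i) + (2^(i + 1)(-i - 2)) = (-2^(i + 1)i) + (2^(i + 1)(-i - 2)).
Simplifying, P(i+1) = 2^(i + 2)(-i - 1) = -2^((i+1) + 1)(i+1),
which is the closed form with m = i+1.
By the principle of mathematical induction, the result holds for all m ≥ 1.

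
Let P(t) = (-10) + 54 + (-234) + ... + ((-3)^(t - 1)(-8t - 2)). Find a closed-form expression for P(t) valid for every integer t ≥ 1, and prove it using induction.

P(t) = (-3)^t(2t + 1) - 1

We claim P(t) = (-3)^t(2t + 1) - 1 for all t ≥ 1.
For the base case t = 1: P(1) = -10, and the closed form gives -10. They agree.
Suppose the result is true for t = p, so P(p) = (-3)^p(2p + 1) - 1.
Then P(p+1) = P(p) + ((-3)^p(-8p - 10)) = ((-3)^p(2p + 1) - 1) + ((-3)^p(-8p - 10)).
Simplifying, P(p+1) = -6(-3)^p·p - 9(-3)^p - 1 = (-3)^(p+1)(2(p+1) + 1) - 1,
which is the closed form with t = p+1.
Hence, by induction on t, the claim holds for every t ≥ 1.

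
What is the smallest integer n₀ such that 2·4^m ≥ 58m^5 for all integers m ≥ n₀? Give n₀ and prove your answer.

At m = 11: 8388608 < 9340958, so the inequality fails and n₀ ≥ 12. We prove 2·4^m ≥ 58m^5 for all m ≥ 12.
Base step (m = 12): 2·4^m = 33554432 and 58m^5 = 14432256, so 33554432 ≥ 14432256.
Inductive step: suppose the statement holds for some k ≥ 12, so 2·4^k ≥ 58k^5.
Then 2·4^(k + 1) = 4·(2·4^k) ≥ 4·(58k^5).
Also, for k ≥ 12 we have 4·(58k^5) ≥ 58(k+1)^5, since 4 ≥ (1 + 1/k)^5 for all k ≥ 12.
Combining, 2·4^(k + 1) ≥ 58(k+1)^5.
By the principle of mathematical induction, the result holds for all m ≥ 12.
Hence the smallest such n₀ is 12.

n₀ = 12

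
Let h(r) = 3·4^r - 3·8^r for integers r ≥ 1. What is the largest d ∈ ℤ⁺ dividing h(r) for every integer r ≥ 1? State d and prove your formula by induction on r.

Computing the first values: h(1) = -12 and h(2) = -144; gcd(-12, -144) = 12, so d ≤ 12.
We prove 12 | 3·4^r - 3·8^r for all r ≥ 1 by induction on r.
When r = 1: h(1) = -12 = 12·(-1), so 12 | h(1).
Inductive step: assume the claim holds for r = m, i.e. 12 | h(m). Then
h(m+1) − 8·h(m) = (3·4^(m+1) - 3·8^(m+1)) − 8·(3·4^m - 3·8^m) = (3)·4^m·(4 − 8) = (-12)·4^m. Since 12 | h(m) by the inductive hypothesis, 12 | 8·h(m); and 12 | -12 since -12 = 12·-1. Therefore 12 | h(m+1).
By the principle of mathematical induction, the result holds for all r ≥ 1.
Therefore the largest such d is 12.

d = 12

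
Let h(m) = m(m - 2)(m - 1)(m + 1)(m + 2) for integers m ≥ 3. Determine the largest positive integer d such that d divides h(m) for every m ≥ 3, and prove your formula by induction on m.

d = 120

Computing the first values: h(3) = 120 and h(4) = 720; gcd(120, 720) = 120, so d ≤ 120.
We prove 120 | m(m - 2)(m - 1)(m + 1)(m + 2) for all m ≥ 3 by induction on m.
Base case (m = 3): h(3) = 120 = 120·(1), so 120 | h(3).
Inductive step: suppose the statement holds for some j ≥ 3, i.e. 120 | h(j). Then
h(j+1) − h(j) = (j-1)·j·(j+1)·(j+2)·(j+3) − (j-2)·(j-1)·j·(j+1)·(j+2) = (j-1)·j·(j+1)·(j+2)·[(j+3) − (j-2)] = 5·(j-1)·j·(j+1)·(j+2). The product of 4 consecutive integers is divisible by (4)! = 24, so h(j+1) − h(j) is divisible by 5·24 = 120. By the inductive hypothesis 120 | h(j), hence 120 | h(j+1).
By induction, the statement is established for all m ≥ 3.
Therefore the largest such d is 120.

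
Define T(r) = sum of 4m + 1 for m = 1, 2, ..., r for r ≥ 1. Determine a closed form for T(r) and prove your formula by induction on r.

T(r) = r(2r + 3)

We claim T(r) = r(2r + 3) for all r ≥ 1.
Base case (r = 1): T(1) = 5, and the closed form gives 5. They agree.
Inductive step: suppose the statement holds for some m ≥ 1, so T(m) = m(2m + 3).
Then T(m+1) = T(m) + (4m + 5) = (m(2m + 3)) + (4m + 5).
Simplifying, T(m+1) = (m + 1)(2m + 5) = (m+1)(2(m+1) + 3),
which is the closed form with r = m+1.
Hence, by induction on r, the claim holds for every r ≥ 1.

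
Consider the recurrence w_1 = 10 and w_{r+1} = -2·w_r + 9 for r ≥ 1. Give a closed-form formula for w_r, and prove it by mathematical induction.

Computing the first terms: w_1 = 10, w_2 = -11, w_3 = 31. This suggests w_r = 7(-2)^(r - 1) + 3.
When r = 1: the formula gives 10 = 10 = w_1.
Inductive step: assume the claim holds for r = i, so w_i = 7(-2)^(i - 1) + 3.
Then w_{i+1} = -2·w_i + 9 = -2·(7(-2)^(i - 1) + 3) + 9 = 7(-2)^i + 3 = 7(-2)^((i+1) - 1) + 3,
which is the claimed formula at r = i+1.
Hence, by induction on r, the claim holds for every r ≥ 1.

w_r = 7(-2)^(r - 1) + 3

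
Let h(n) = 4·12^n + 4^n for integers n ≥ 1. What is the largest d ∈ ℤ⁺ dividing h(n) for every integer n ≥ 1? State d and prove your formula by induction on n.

Computing the first values: h(1) = 52 and h(2) = 592; gcd(52, 592) = 4, so d ≤ 4.
We prove 4 | 4·12^n + 4^n for all n ≥ 1 by induction on n.
Base step (n = 1): h(1) = 52 = 4·(13), so 4 | h(1).
Inductive step: assume the claim holds for n = j, i.e. 4 | h(j). Then
h(j+1) − 12·h(j) = (4·12^(j+1) + 4^(j+1)) − 12·(4·12^j + 4^j) = (1)·4^j·(4 − 12) = (-8)·4^j. Since 4 | h(j) by the inductive hypothesis, 4 | 12·h(j); and 4 | -8 since -8 = 4·-2. Therefore 4 | h(j+1).
Hence, by induction on n, the claim holds for every n ≥ 1.
Therefore the largest such d is 4.

d = 4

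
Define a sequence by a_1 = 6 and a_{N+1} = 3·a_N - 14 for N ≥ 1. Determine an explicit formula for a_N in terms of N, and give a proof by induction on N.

a_N = -3^(N - 1) + 7

Computing the first terms: a_1 = 6, a_2 = 4, a_3 = -2. This suggests a_N = -3^(N - 1) + 7.
Base step (N = 1): the formula gives 6 = 6 = a_1.
Inductive step: suppose the statement holds for some k ≥ 1, so a_k = -3^(k - 1) + 7.
Then a_{k+1} = 3·a_k - 14 = 3·(-3^(k - 1) + 7) - 14 = -3^k + 7 = -3^((k+1) - 1) + 7,
which is the claimed formula at N = k+1.
Hence, by induction on N, the claim holds for every N ≥ 1.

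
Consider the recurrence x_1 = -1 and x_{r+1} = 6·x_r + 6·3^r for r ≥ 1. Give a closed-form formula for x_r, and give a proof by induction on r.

x_r = -2·3^r + 5·6^(r - 1)

Computing the first terms: x_1 = -1, x_2 = 12, x_3 = 126. This suggests x_r = -2·3^r + 5·6^(r - 1).
Base case (r = 1): the formula gives -1 = -1 = x_1.
Inductive step: suppose the statement holds for some i ≥ 1, so x_i = -2·3^i + 5·6^(i - 1).
Then x_{i+1} = 6·x_i + 6·3^i = 6·(-2·3^i + 5·6^(i - 1)) + 6·3^i = -2·3^(i + 1) + 5·6^i = -2·3^(i+1) + 5·6^((i+1) - 1),
which is the claimed formula at r = i+1.
Hence, by induction on r, the claim holds for every r ≥ 1.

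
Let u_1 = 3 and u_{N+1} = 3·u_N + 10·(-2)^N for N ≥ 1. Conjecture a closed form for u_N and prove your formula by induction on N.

u_N = (-2)^(N + 1) - 3^(N - 1)

Computing the first terms: u_1 = 3, u_2 = -11, u_3 = 7. This suggests u_N = (-2)^(N + 1) - 3^(N - 1).
Base step (N = 1): the formula gives 3 = 3 = u_1.
Inductive step: assume the claim holds for N = r, so u_r = (-2)^(r + 1) - 3^(r - 1).
Then u_{r+1} = 3·u_r + 10·(-2)^r = 3·((-2)^(r + 1) - 3^(r - 1)) + 10·(-2)^r = (-2)^(r + 2) - 3^r = (-2)^((r+1) + 1) - 3^((r+1) - 1),
which is the claimed formula at N = r+1.
By the principle of mathematical induction, the result holds for all N ≥ 1.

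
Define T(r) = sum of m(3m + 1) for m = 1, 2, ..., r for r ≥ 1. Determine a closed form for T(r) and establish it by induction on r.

We claim T(r) = r(r + 1)^2 for all r ≥ 1.
When r = 1: T(1) = 4, and the closed form gives 4. They agree.
Inductive step: suppose the statement holds for some m ≥ 1, so T(m) = m(m^2 + 2m + 1).
Then T(m+1) = T(m) + ((m + 1)(3m + 4)) = (m(m^2 + 2m + 1)) + ((m + 1)(3m + 4)).
Simplifying, T(m+1) = (m + 1)(m + 2)^2 = (m+1)((m+1) + 1)^2,
which is the closed form with r = m+1.
This completes the induction.

T(r) = r(r + 1)^2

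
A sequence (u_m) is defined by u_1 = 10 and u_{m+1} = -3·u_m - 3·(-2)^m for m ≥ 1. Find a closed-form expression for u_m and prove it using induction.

u_m = -3(-2)^m + 4(-3)^(m - 1)

Computing the first terms: u_1 = 10, u_2 = -24, u_3 = 60. This suggests u_m = -3(-2)^m + 4(-3)^(m - 1).
Base step (m = 1): the formula gives 10 = 10 = u_1.
Inductive step: suppose the statement holds for some r ≥ 1, so u_r = -3(-2)^r + 4(-3)^(r - 1).
Then u_{r+1} = -3·u_r - 3·(-2)^r = -3·(-3(-2)^r + 4(-3)^(r - 1)) - 3·(-2)^r = -3(-2)^(r + 1) + 4(-3)^r = -3(-2)^(r+1) + 4(-3)^((r+1) - 1),
which is the claimed formula at m = r+1.
By induction, the statement is established for all m ≥ 1.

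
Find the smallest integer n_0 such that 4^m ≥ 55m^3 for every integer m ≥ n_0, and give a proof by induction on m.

n_0 = 8

At m = 7: 16384 < 18865, so the inequality fails and n_0 ≥ 8. We prove 4^m ≥ 55m^3 for all m ≥ 8.
When m = 8: 4^m = 65536 and 55m^3 = 28160, so 65536 ≥ 28160.
Inductive step: assume the claim holds for m = k, so 4^k ≥ 55k^3.
Then 4^(k + 1) = 4·(4^k) ≥ 4·(55k^3).
Also, for k ≥ 8 we have 4·(55k^3) ≥ 55(k+1)^3, since 4 ≥ (1 + 1/k)^3 for all k ≥ 8.
Combining, 4^(k + 1) ≥ 55(k+1)^3.
Hence, by induction on m, the claim holds for every m ≥ 8.
Hence the smallest such n_0 is 8.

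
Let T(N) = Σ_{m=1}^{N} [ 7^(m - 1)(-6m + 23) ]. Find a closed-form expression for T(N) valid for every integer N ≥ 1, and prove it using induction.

T(N) = 7^N(-N + 4) - 4

We claim T(N) = 7^N(-N + 4) - 4 for all N ≥ 1.
Base step (N = 1): T(1) = 17, and the closed form gives 17. They agree.
For the inductive step, assume it holds for an arbitrary m ≥ 1, so T(m) = 7^m(-m + 4) - 4.
Then T(m+1) = T(m) + (7^m(-6m + 17)) = (7^m(-m + 4) - 4) + (7^m(-6m + 17)).
Simplifying, T(m+1) = -7·7^m·m + 21·7^m - 4 = 7^(m+1)(-(m+1) + 4) - 4,
which is the closed form with N = m+1.
By induction, the statement is established for all N ≥ 1.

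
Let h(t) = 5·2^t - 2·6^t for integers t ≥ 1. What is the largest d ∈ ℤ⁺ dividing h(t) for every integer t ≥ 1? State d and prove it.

Computing the first values: h(1) = -2 and h(2) = -52; gcd(-2, -52) = 2, so d ≤ 2.
We prove 2 | 5·2^t - 2·6^t for all t ≥ 1 by induction on t.
When t = 1: h(1) = -2 = 2·(-1), so 2 | h(1).
Inductive step: assume the claim holds for t = i, i.e. 2 | h(i). Then
h(i+1) − 6·h(i) = (5·2^(i+1) - 2·6^(i+1)) − 6·(5·2^i - 2·6^i) = (5)·2^i·(2 − 6) = (-20)·2^i. Since 2 | h(i) by the inductive hypothesis, 2 | 6·h(i); and 2 | -20 since -20 = 2·-10. Therefore 2 | h(i+1).
This completes the induction.
Therefore the largest such d is 2.

d = 2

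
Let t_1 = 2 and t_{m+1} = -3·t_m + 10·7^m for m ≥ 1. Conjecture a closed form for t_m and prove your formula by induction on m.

t_m = -5(-3)^(m - 1) + 7^m

Computing the first terms: t_1 = 2, t_2 = 64, t_3 = 298. This suggests t_m = -5(-3)^(m - 1) + 7^m.
For the base case m = 1: the formula gives 2 = 2 = t_1.
Inductive step: suppose the statement holds for some i ≥ 1, so t_i = -5(-3)^(i - 1) + 7^i.
Then t_{i+1} = -3·t_i + 10·7^i = -3·(-5(-3)^(i - 1) + 7^i) + 10·7^i = -5(-3)^i + 7^(i + 1) = -5(-3)^((i+1) - 1) + 7^(i+1),
which is the claimed formula at m = i+1.
By the principle of mathematical induction, the result holds for all m ≥ 1.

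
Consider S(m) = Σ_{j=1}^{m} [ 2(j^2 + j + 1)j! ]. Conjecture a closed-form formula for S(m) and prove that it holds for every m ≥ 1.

S(m) = (2m + 2)(m + 1)! - 2

We claim S(m) = (2m + 2)(m + 1)! - 2 for all m ≥ 1.
For the base case m = 1: S(1) = 6, and the closed form gives 6. They agree.
Suppose the result is true for m = j, so S(j) = (2j + 2)(j + 1)! - 2.
Then S(j+1) = S(j) + (2(j^2 + 3j + 3)(j + 1)!) = ((2j + 2)(j + 1)! - 2) + (2(j^2 + 3j + 3)(j + 1)!).
Simplifying, S(j+1) = (2(j+1) + 2)((j+1) + 1)! - 2,
which is the closed form with m = j+1.
By the principle of mathematical induction, the result holds for all m ≥ 1.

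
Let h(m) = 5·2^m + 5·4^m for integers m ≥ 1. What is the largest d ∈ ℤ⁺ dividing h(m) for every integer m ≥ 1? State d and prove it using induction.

Computing the first values: h(1) = 30 and h(2) = 100; gcd(30, 100) = 10, so d ≤ 10.
We prove 10 | 5·2^m + 5·4^m for all m ≥ 1 by induction on m.
When m = 1: h(1) = 30 = 10·(3), so 10 | h(1).
Inductive step: suppose the statement holds for some i ≥ 1, i.e. 10 | h(i). Then
h(i+1) − 4·h(i) = (5·2^(i+1) + 5·4^(i+1)) − 4·(5·2^i + 5·4^i) = (5)·2^i·(2 − 4) = (-10)·2^i. Since 10 | h(i) by the inductive hypothesis, 10 | 4·h(i); and 10 | -10 since -10 = 10·-1. Therefore 10 | h(i+1).
By the principle of mathematical induction, the result holds for all m ≥ 1.
Therefore the largest such d is 10.

d = 10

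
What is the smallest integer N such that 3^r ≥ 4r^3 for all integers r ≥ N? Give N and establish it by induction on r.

N = 7

At r = 6: 729 < 864, so the inequality fails and N ≥ 7. We prove 3^r ≥ 4r^3 for all r ≥ 7.
For the base case r = 7: 3^r = 2187 and 4r^3 = 1372, so 2187 ≥ 1372.
Inductive step: assume the claim holds for r = k, so 3^k ≥ 4k^3.
Then 3^(k + 1) = 3·(3^k) ≥ 3·(4k^3).
Also, for k ≥ 7 we have 3·(4k^3) ≥ 4(k+1)^3, since 3 ≥ (1 + 1/k)^3 for all k ≥ 7.
Combining, 3^(k + 1) ≥ 4(k+1)^3.
Hence, by induction on r, the claim holds for every r ≥ 7.
Hence the smallest such N is 7.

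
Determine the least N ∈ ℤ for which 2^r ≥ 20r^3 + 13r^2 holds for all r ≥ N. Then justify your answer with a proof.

At r = 16: 65536 < 85248, so the inequality fails and N ≥ 17. We prove 2^r ≥ 20r^3 + 13r^2 for all r ≥ 17.
When r = 17: 2^r = 131072 and 20r^3 + 13r^2 = 102017, so 131072 ≥ 102017.
Suppose the result is true for r = j, so 2^j ≥ 20j^3 + 13j^2.
Then 2^(j + 1) = 2·(2^j) ≥ 2·(20j^3 + 13j^2).
Also, for j ≥ 17 we have 2·(20j^3 + 13j^2) ≥ 20(j+1)^3 + 13(j+1)^2, since 2·(20j^3 + 13j^2) − (20(j+1)^3 + 13(j+1)^2) = 20j^3 - 47j^2 - 86j - 33, which is nonnegative for all j ≥ 17.
Combining, 2^(j + 1) ≥ 20(j+1)^3 + 13(j+1)^2.
By the principle of mathematical induction, the result holds for all r ≥ 17.
Hence the smallest such N is 17.

N = 17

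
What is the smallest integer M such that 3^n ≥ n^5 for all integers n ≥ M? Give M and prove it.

At n = 10: 59049 < 100000, so the inequality fails and M ≥ 11. We prove 3^n ≥ n^5 for all n ≥ 11.
Base step (n = 11): 3^n = 177147 and n^5 = 161051, so 177147 ≥ 161051.
Suppose the result is true for n = p, so 3^p ≥ p^5.
Then 3^(p + 1) = 3·(3^p) ≥ 3·(p^5).
Also, for p ≥ 11 we have 3·(p^5) ≥ (p+1)^5, since 3 ≥ (1 + 1/p)^5 for all p ≥ 11.
Combining, 3^(p + 1) ≥ (p+1)^5.
By induction, the statement is established for all n ≥ 11.
Hence the smallest such M is 11.

M = 11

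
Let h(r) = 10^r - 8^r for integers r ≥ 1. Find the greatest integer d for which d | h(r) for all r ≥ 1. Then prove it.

Computing the first values: h(1) = 2 and h(2) = 36; gcd(2, 36) = 2, so d ≤ 2.
We prove 2 | 10^r - 8^r for all r ≥ 1 by induction on r.
Base step (r = 1): h(1) = 2 = 2·(1), so 2 | h(1).
For the inductive step, assume it holds for an arbitrary p ≥ 1, i.e. 2 | h(p). Then
10^{p+1} − 8^{p+1} = 10·10^p − 8·8^p = 10·(10^p − 8^p) + (2)·8^p. The first term is divisible by 2 by the inductive hypothesis, and the second term (2)·8^p is divisible by 2 since 2 | 2. Hence 2 | h(p+1).
Hence, by induction on r, the claim holds for every r ≥ 1.
Therefore the largest such d is 2.

d = 2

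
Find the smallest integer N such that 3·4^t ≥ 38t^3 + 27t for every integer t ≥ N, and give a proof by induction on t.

N = 6

At t = 5: 3072 < 4885, so the inequality fails and N ≥ 6. We prove 3·4^t ≥ 38t^3 + 27t for all t ≥ 6.
For the base case t = 6: 3·4^t = 12288 and 38t^3 + 27t = 8370, so 12288 ≥ 8370.
Inductive step: suppose the statement holds for some j ≥ 6, so 3·4^j ≥ 38j^3 + 27j.
Then 3·4^(j + 1) = 4·(3·4^j) ≥ 4·(38j^3 + 27j).
Also, for j ≥ 6 we have 4·(38j^3 + 27j) ≥ 38(j+1)^3 + 27(j+1), since 4·(38j^3 + 27j) − (38(j+1)^3 + 27(j+1)) = 114j^3 - 114j^2 - 33j - 65, which is nonnegative for all j ≥ 6.
Combining, 3·4^(j + 1) ≥ 38(j+1)^3 + 27(j+1).
By induction, the statement is established for all t ≥ 6.
Hence the smallest such N is 6.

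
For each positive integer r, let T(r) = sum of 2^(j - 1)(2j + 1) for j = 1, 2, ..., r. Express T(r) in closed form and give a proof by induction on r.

We claim T(r) = 2^r(2r - 1) + 1 for all r ≥ 1.
Base case (r = 1): T(1) = 3, and the closed form gives 3. They agree.
For the inductive step, assume it holds for an arbitrary j ≥ 1, so T(j) = 2^j(2j - 1) + 1.
Then T(j+1) = T(j) + (2^j(2j + 3)) = (2^j(2j - 1) + 1) + (2^j(2j + 3)).
Simplifying, T(j+1) = 2^(j + 1) + 2^(j + 2)j + 1 = 2^(j+1)(2(j+1) - 1) + 1,
which is the closed form with r = j+1.
This completes the induction.

T(r) = 2^r(2r - 1) + 1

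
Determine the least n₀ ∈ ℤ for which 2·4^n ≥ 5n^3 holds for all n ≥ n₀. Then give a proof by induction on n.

n₀ = 4

At n = 3: 128 < 135, so the inequality fails and n₀ ≥ 4. We prove 2·4^n ≥ 5n^3 for all n ≥ 4.
Base case (n = 4): 2·4^n = 512 and 5n^3 = 320, so 512 ≥ 320.
Suppose the result is true for n = j, so 2·4^j ≥ 5j^3.
Then 2·4^(j + 1) = 4·(2·4^j) ≥ 4·(5j^3).
Also, for j ≥ 4 we have 4·(5j^3) ≥ 5(j+1)^3, since 4 ≥ (1 + 1/j)^3 for all j ≥ 4.
Combining, 2·4^(j + 1) ≥ 5(j+1)^3.
This completes the induction.
Hence the smallest such n₀ is 4.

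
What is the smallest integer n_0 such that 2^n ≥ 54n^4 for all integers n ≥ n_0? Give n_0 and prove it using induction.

At n = 24: 16777216 < 17915904, so the inequality fails and n_0 ≥ 25. We prove 2^n ≥ 54n^4 for all n ≥ 25.
Base step (n = 25): 2^n = 33554432 and 54n^4 = 21093750, so 33554432 ≥ 21093750.
Suppose the result is true for n = p, so 2^p ≥ 54p^4.
Then 2^(p + 1) = 2·(2^p) ≥ 2·(54p^4).
Also, for p ≥ 25 we have 2·(54p^4) ≥ 54(p+1)^4, since 2 ≥ (1 + 1/p)^4 for all p ≥ 25.
Combining, 2^(p + 1) ≥ 54(p+1)^4.
By induction, the statement is established for all n ≥ 25.
Hence the smallest such n_0 is 25.

n_0 = 25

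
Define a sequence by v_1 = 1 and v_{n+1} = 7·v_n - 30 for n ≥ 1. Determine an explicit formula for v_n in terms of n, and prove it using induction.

Computing the first terms: v_1 = 1, v_2 = -23, v_3 = -191. This suggests v_n = -4·7^(n - 1) + 5.
Base case (n = 1): the formula gives 1 = 1 = v_1.
Inductive step: suppose the statement holds for some i ≥ 1, so v_i = -4·7^(i - 1) + 5.
Then v_{i+1} = 7·v_i - 30 = 7·(-4·7^(i - 1) + 5) - 30 = -4·7^i + 5 = -4·7^((i+1) - 1) + 5,
which is the claimed formula at n = i+1.
Hence, by induction on n, the claim holds for every n ≥ 1.

v_n = -4·7^(n - 1) + 5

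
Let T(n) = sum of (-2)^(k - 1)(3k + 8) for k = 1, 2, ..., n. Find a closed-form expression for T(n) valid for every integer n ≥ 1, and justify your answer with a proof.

We claim T(n) = -(-2)^n(n + 3) + 3 for all n ≥ 1.
When n = 1: T(1) = 11, and the closed form gives 11. They agree.
Inductive step: suppose the statement holds for some k ≥ 1, so T(k) = -(-2)^k(k + 3) + 3.
Then T(k+1) = T(k) + ((-2)^k(3k + 11)) = (-(-2)^k(k + 3) + 3) + ((-2)^k(3k + 11)).
Simplifying, T(k+1) = -(-2)^(k + 1)k - (-2)^(k + 3) + 3 = -(-2)^(k+1)((k+1) + 3) + 3,
which is the closed form with n = k+1.
By induction, the statement is established for all n ≥ 1.

T(n) = -(-2)^n(n + 3) + 3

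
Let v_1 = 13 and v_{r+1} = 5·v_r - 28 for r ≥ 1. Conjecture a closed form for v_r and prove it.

Computing the first terms: v_1 = 13, v_2 = 37, v_3 = 157. This suggests v_r = 6·5^(r - 1) + 7.
For the base case r = 1: the formula gives 13 = 13 = v_1.
Inductive step: assume the claim holds for r = p, so v_p = 6·5^(p - 1) + 7.
Then v_{p+1} = 5·v_p - 28 = 5·(6·5^(p - 1) + 7) - 28 = 6·5^p + 7 = 6·5^((p+1) - 1) + 7,
which is the claimed formula at r = p+1.
Hence, by induction on r, the claim holds for every r ≥ 1.

v_r = 6·5^(r - 1) + 7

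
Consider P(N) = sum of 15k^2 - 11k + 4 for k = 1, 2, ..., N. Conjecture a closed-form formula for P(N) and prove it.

We claim P(N) = N(5N^2 + 2N + 1) for all N ≥ 1.
Base step (N = 1): P(1) = 8, and the closed form gives 8. They agree.
Inductive step: suppose the statement holds for some k ≥ 1, so P(k) = k(5k^2 + 2k + 1).
Then P(k+1) = P(k) + (15k^2 + 19k + 8) = (k(5k^2 + 2k + 1)) + (15k^2 + 19k + 8).
Simplifying, P(k+1) = (k + 1)(5k^2 + 12k + 8) = (k+1)(5(k+1)^2 + 2(k+1) + 1),
which is the closed form with N = k+1.
This completes the induction.

P(N) = N(5N^2 + 2N + 1)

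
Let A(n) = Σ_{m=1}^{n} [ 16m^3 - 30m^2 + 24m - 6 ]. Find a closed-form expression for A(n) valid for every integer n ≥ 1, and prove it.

A(n) = n(4n^3 - 2n^2 + n + 1)

We claim A(n) = n(4n^3 - 2n^2 + n + 1) for all n ≥ 1.
Base case (n = 1): A(1) = 4, and the closed form gives 4. They agree.
Inductive step: assume the claim holds for n = m, so A(m) = m(4m^3 - 2m^2 + m + 1).
Then A(m+1) = A(m) + (16m^3 + 18m^2 + 12m + 4) = (m(4m^3 - 2m^2 + m + 1)) + (16m^3 + 18m^2 + 12m + 4).
Simplifying, A(m+1) = (m + 1)(4m^3 + 10m^2 + 9m + 4) = (m+1)(4(m+1)^3 - 2(m+1)^2 + (m+1) + 1),
which is the closed form with n = m+1.
This completes the induction.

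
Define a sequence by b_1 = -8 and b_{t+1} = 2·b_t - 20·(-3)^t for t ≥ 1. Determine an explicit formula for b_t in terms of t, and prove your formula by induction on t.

Computing the first terms: b_1 = -8, b_2 = 44, b_3 = -92. This suggests b_t = 4(-3)^t + 2^(t + 1).
Base step (t = 1): the formula gives -8 = -8 = b_1.
For the inductive step, assume it holds for an arbitrary p ≥ 1, so b_p = 4(-3)^p + 2^(p + 1).
Then b_{p+1} = 2·b_p - 20·(-3)^p = 2·(4(-3)^p + 2^(p + 1)) - 20·(-3)^p = 4(-3)^(p + 1) + 2^(p + 2) = 4(-3)^(p+1) + 2^((p+1) + 1),
which is the claimed formula at t = p+1.
This completes the induction.

b_t = 4(-3)^t + 2^(t + 1)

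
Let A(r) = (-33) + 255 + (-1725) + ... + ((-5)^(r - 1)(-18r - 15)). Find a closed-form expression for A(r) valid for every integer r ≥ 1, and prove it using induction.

A(r) = 3(-5)^r(r + 1) - 3

We claim A(r) = 3(-5)^r(r + 1) - 3 for all r ≥ 1.
When r = 1: A(1) = -33, and the closed form gives -33. They agree.
For the inductive step, assume it holds for an arbitrary i ≥ 1, so A(i) = 3(-5)^i(i + 1) - 3.
Then A(i+1) = A(i) + ((-5)^i(-18i - 33)) = (3(-5)^i(i + 1) - 3) + ((-5)^i(-18i - 33)).
Simplifying, A(i+1) = -15(-5)^i·i - 30(-5)^i - 3 = 3(-5)^(i+1)((i+1) + 1) - 3,
which is the closed form with r = i+1.
Hence, by induction on r, the claim holds for every r ≥ 1.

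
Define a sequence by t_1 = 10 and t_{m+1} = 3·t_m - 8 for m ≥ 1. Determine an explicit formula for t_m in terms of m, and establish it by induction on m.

t_m = 2·3^m + 4

Computing the first terms: t_1 = 10, t_2 = 22, t_3 = 58. This suggests t_m = 2·3^m + 4.
For the base case m = 1: the formula gives 10 = 10 = t_1.
Inductive step: suppose the statement holds for some i ≥ 1, so t_i = 2·3^i + 4.
Then t_{i+1} = 3·t_i - 8 = 3·(2·3^i + 4) - 8 = 2·3^(i + 1) + 4,
which is the claimed formula at m = i+1.
By induction, the statement is established for all m ≥ 1.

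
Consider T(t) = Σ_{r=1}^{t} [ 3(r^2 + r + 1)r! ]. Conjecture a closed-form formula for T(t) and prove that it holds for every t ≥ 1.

We claim T(t) = (3t + 3)(t + 1)! - 3 for all t ≥ 1.
For the base case t = 1: T(1) = 9, and the closed form gives 9. They agree.
Inductive step: suppose the statement holds for some r ≥ 1, so T(r) = (3r + 3)(r + 1)! - 3.
Then T(r+1) = T(r) + (3(r^2 + 3r + 3)(r + 1)!) = ((3r + 3)(r + 1)! - 3) + (3(r^2 + 3r + 3)(r + 1)!).
Simplifying, T(r+1) = (3(r+1) + 3)((r+1) + 1)! - 3,
which is the closed form with t = r+1.
By the principle of mathematical induction, the result holds for all t ≥ 1.

T(t) = (3t + 3)(t + 1)! - 3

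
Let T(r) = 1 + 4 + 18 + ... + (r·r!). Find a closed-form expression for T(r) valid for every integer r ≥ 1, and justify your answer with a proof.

T(r) = (r + 1)! - 1

We claim T(r) = (r + 1)! - 1 for all r ≥ 1.
When r = 1: T(1) = 1, and the closed form gives 1. They agree.
Suppose the result is true for r = m, so T(m) = (m + 1)! - 1.
Then T(m+1) = T(m) + ((m + 1)(m + 1)!) = ((m + 1)! - 1) + ((m + 1)(m + 1)!).
Simplifying, T(m+1) = ((m+1) + 1)! - 1,
which is the closed form with r = m+1.
Hence, by induction on r, the claim holds for every r ≥ 1.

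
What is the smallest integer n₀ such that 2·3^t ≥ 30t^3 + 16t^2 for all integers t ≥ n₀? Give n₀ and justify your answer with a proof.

At t = 8: 13122 < 16384, so the inequality fails and n₀ ≥ 9. We prove 2·3^t ≥ 30t^3 + 16t^2 for all t ≥ 9.
Base case (t = 9): 2·3^t = 39366 and 30t^3 + 16t^2 = 23166, so 39366 ≥ 23166.
Inductive step: assume the claim holds for t = p, so 2·3^p ≥ 30p^3 + 16p^2.
Then 2·3^(p + 1) = 3·(2·3^p) ≥ 3·(30p^3 + 16p^2).
Also, for p ≥ 9 we have 3·(30p^3 + 16p^2) ≥ 30(p+1)^3 + 16(p+1)^2, since 3·(30p^3 + 16p^2) − (30(p+1)^3 + 16(p+1)^2) = 60p^3 - 58p^2 - 122p - 46, which is nonnegative for all p ≥ 9.
Combining, 2·3^(p + 1) ≥ 30(p+1)^3 + 16(p+1)^2.
This completes the induction.
Hence the smallest such n₀ is 9.

n₀ = 9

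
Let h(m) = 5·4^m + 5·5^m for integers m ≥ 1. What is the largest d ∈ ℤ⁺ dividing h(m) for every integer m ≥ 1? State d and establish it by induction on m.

d = 5

Computing the first values: h(1) = 45 and h(2) = 205; gcd(45, 205) = 5, so d ≤ 5.
We prove 5 | 5·4^m + 5·5^m for all m ≥ 1 by induction on m.
Base case (m = 1): h(1) = 45 = 5·(9), so 5 | h(1).
Suppose the result is true for m = j, i.e. 5 | h(j). Then
h(j+1) − 5·h(j) = (5·4^(j+1) + 5·5^(j+1)) − 5·(5·4^j + 5·5^j) = (5)·4^j·(4 − 5) = (-5)·4^j. Since 5 | h(j) by the inductive hypothesis, 5 | 5·h(j); and 5 | -5 since -5 = 5·-1. Therefore 5 | h(j+1).
This completes the induction.
Therefore the largest such d is 5.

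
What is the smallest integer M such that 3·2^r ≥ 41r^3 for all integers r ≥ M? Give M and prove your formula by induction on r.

M = 16

At r = 15: 98304 < 138375, so the inequality fails and M ≥ 16. We prove 3·2^r ≥ 41r^3 for all r ≥ 16.
Base case (r = 16): 3·2^r = 196608 and 41r^3 = 167936, so 196608 ≥ 167936.
Inductive step: suppose the statement holds for some i ≥ 16, so 3·2^i ≥ 41i^3.
Then 3·2^(i + 1) = 2·(3·2^i) ≥ 2·(41i^3).
Also, for i ≥ 16 we have 2·(41i^3) ≥ 41(i+1)^3, since 2 ≥ (1 + 1/i)^3 for all i ≥ 16.
Combining, 3·2^(i + 1) ≥ 41(i+1)^3.
By the principle of mathematical induction, the result holds for all r ≥ 16.
Hence the smallest such M is 16.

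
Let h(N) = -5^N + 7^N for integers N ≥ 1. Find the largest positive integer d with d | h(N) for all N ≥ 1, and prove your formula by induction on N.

d = 2

Computing the first values: h(1) = 2 and h(2) = 24; gcd(2, 24) = 2, so d ≤ 2.
We prove 2 | -5^N + 7^N for all N ≥ 1 by induction on N.
For the base case N = 1: h(1) = 2 = 2·(1), so 2 | h(1).
Inductive step: assume the claim holds for N = i, i.e. 2 | h(i). Then
7^{i+1} − 5^{i+1} = 7·7^i − 5·5^i = 7·(7^i − 5^i) + (2)·5^i. The first term is divisible by 2 by the inductive hypothesis, and the second term (2)·5^i is divisible by 2 since 2 | 2. Hence 2 | h(i+1).
This completes the induction.
Therefore the largest such d is 2.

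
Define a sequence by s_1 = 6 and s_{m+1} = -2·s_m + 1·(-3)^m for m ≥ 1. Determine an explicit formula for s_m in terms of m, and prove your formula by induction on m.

Computing the first terms: s_1 = 6, s_2 = -15, s_3 = 39. This suggests s_m = 3(-2)^(m - 1) - (-3)^m.
Base case (m = 1): the formula gives 6 = 6 = s_1.
Inductive step: suppose the statement holds for some p ≥ 1, so s_p = 3(-2)^(p - 1) - (-3)^p.
Then s_{p+1} = -2·s_p + 1·(-3)^p = -2·(3(-2)^(p - 1) - (-3)^p) + 1·(-3)^p = 3(-2)^p - (-3)^(p + 1) = 3(-2)^((p+1) - 1) - (-3)^(p+1),
which is the claimed formula at m = p+1.
By induction, the statement is established for all m ≥ 1.

s_m = 3(-2)^(m - 1) - (-3)^m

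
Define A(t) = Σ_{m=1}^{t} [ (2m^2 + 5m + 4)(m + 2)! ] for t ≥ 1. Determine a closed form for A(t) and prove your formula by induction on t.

We claim A(t) = (2t + 1)(t + 3)! - 6 for all t ≥ 1.
Base step (t = 1): A(1) = 66, and the closed form gives 66. They agree.
Suppose the result is true for t = m, so A(m) = (2m + 1)(m + 3)! - 6.
Then A(m+1) = A(m) + ((2m^2 + 9m + 11)(m + 3)!) = ((2m + 1)(m + 3)! - 6) + ((2m^2 + 9m + 11)(m + 3)!).
Simplifying, A(m+1) = (2(m+1) + 1)((m+1) + 3)! - 6,
which is the closed form with t = m+1.
By the principle of mathematical induction, the result holds for all t ≥ 1.

A(t) = (2t + 1)(t + 3)! - 6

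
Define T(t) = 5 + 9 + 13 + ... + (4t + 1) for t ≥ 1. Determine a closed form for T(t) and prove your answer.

We claim T(t) = t(2t + 3) for all t ≥ 1.
When t = 1: T(1) = 5, and the closed form gives 5. They agree.
Suppose the result is true for t = j, so T(j) = j(2j + 3).
Then T(j+1) = T(j) + (4j + 5) = (j(2j + 3)) + (4j + 5).
Simplifying, T(j+1) = (j + 1)(2j + 5) = (j+1)(2(j+1) + 3),
which is the closed form with t = j+1.
Hence, by induction on t, the claim holds for every t ≥ 1.

T(t) = t(2t + 3)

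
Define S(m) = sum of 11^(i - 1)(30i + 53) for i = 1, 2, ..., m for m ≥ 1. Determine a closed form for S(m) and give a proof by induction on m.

We claim S(m) = 11^m(3m + 5) - 5 for all m ≥ 1.
Base case (m = 1): S(1) = 83, and the closed form gives 83. They agree.
Inductive step: suppose the statement holds for some i ≥ 1, so S(i) = 11^i(3i + 5) - 5.
Then S(i+1) = S(i) + (11^i(30i + 83)) = (11^i(3i + 5) - 5) + (11^i(30i + 83)).
Simplifying, S(i+1) = 33·11^i·i + 88·11^i - 5 = 11^(i+1)(3(i+1) + 5) - 5,
which is the closed form with m = i+1.
By the principle of mathematical induction, the result holds for all m ≥ 1.

S(m) = 11^m(3m + 5) - 5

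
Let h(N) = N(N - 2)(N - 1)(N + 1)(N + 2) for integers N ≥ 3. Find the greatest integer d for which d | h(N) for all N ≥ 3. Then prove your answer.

Computing the first values: h(3) = 120 and h(4) = 720; gcd(120, 720) = 120, so d ≤ 120.
We prove 120 | N(N - 2)(N - 1)(N + 1)(N + 2) for all N ≥ 3 by induction on N.
For the base case N = 3: h(3) = 120 = 120·(1), so 120 | h(3).
Inductive step: assume the claim holds for N = k, i.e. 120 | h(k). Then
h(k+1) − h(k) = (k-1)·k·(k+1)·(k+2)·(k+3) − (k-2)·(k-1)·k·(k+1)·(k+2) = (k-1)·k·(k+1)·(k+2)·[(k+3) − (k-2)] = 5·(k-1)·k·(k+1)·(k+2). The product of 4 consecutive integers is divisible by (4)! = 24, so h(k+1) − h(k) is divisible by 5·24 = 120. By the inductive hypothesis 120 | h(k), hence 120 | h(k+1).
This completes the induction.
Therefore the largest such d is 120.

d = 120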